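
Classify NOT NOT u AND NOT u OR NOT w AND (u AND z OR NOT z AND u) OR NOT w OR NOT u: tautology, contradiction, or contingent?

NOT NOT u AND NOT u OR NOT w AND (u AND z OR NOT z AND u) OR NOT w OR NOT u
= u AND NOT u OR NOT w AND (u AND z OR NOT z AND u) OR NOT w OR NOT u   [double negation]
= u AND NOT u OR NOT w AND u OR NOT w OR NOT u   [distribution]
= NOT w AND u OR NOT w OR NOT u   [complement / identity]
= NOT w OR NOT u   [absorption]
This depends on u, w, so it is not a constant.

contingent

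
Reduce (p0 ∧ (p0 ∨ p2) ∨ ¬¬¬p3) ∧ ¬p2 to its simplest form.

(p0 ∧ (p0 ∨ p2) ∨ ¬¬¬p3) ∧ ¬p2
= (p0 ∨ ¬¬¬p3) ∧ ¬p2   (absorption)
= (p0 ∨ ¬p3) ∧ ¬p2   (double negation)

(p0 ∨ ¬p3) ∧ ¬p2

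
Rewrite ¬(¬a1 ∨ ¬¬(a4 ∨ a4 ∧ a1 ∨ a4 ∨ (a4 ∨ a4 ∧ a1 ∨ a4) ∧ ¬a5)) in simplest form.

a1 ∧ ¬a4

¬(¬a1 ∨ ¬¬(a4 ∨ a4 ∧ a1 ∨ a4 ∨ (a4 ∨ a4 ∧ a1 ∨ a4) ∧ ¬a5))
= ¬(¬a1 ∨ ¬¬(a4 ∨ a4 ∧ a1 ∨ a4))
= ¬(¬a1 ∨ ¬¬(a4 ∨ a4))
= a1 ∧ ¬(a4 ∨ a4)
= a1 ∧ ¬a4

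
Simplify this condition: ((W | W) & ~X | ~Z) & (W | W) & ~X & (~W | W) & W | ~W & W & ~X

W & ~X

((W | W) & ~X | ~Z) & (W | W) & ~X & (~W | W) & W | ~W & W & ~X
= (W | W) & ~X & (~W | W) & W | ~W & W & ~X   — absorption
= W & ~X & (~W | W) & W | ~W & W & ~X   — idempotence
= W & ~X & W | ~W & W & ~X   — complement / identity
= W & ~X   — distribution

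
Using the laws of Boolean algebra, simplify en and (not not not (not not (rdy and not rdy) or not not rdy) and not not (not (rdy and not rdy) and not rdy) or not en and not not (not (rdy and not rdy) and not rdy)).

en and not rdy

en and (not not not (not not (rdy and not rdy) or not not rdy) and not not (not (rdy and not rdy) and not rdy) or not en and not not (not (rdy and not rdy) and not rdy))
= en and (not not (not (rdy and not rdy) and not rdy) and not not (not (rdy and not rdy) and not rdy) or not en and not not (not (rdy and not rdy) and not rdy))
= en and not not (not (rdy and not rdy) and not rdy) and (not not (not (rdy and not rdy) and not rdy) or not en)
= en and not not (not (rdy and not rdy) and not rdy)
= en and not (rdy and not rdy or rdy)
= en and not rdy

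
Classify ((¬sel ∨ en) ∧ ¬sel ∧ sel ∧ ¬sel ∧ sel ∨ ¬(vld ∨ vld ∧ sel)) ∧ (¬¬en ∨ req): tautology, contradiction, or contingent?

((¬sel ∨ en) ∧ ¬sel ∧ sel ∧ ¬sel ∧ sel ∨ ¬(vld ∨ vld ∧ sel)) ∧ (¬¬en ∨ req)
= (¬sel ∧ sel ∧ ¬sel ∧ sel ∨ ¬(vld ∨ vld ∧ sel)) ∧ (¬¬en ∨ req)   [absorption]
= (¬sel ∧ sel ∧ ¬sel ∧ sel ∨ ¬(vld ∨ vld ∧ sel)) ∧ (en ∨ req)   [double negation]
= (¬sel ∧ sel ∨ ¬(vld ∨ vld ∧ sel)) ∧ (en ∨ req)   [idempotence]
= (¬sel ∧ sel ∨ ¬vld) ∧ (en ∨ req)   [absorption]
= ¬vld ∧ (en ∨ req)   [complement / identity]
This depends on en, req, vld, so it is not a constant.

contingent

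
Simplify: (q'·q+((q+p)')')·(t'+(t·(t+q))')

(q'·q+((q+p)')')·(t'+(t·(t+q))')
= ((q+p)')'·(t'+(t·(t+q))')   (complement / identity)
= ((q+p)')'·(t'+t')   (absorption)
= (q+p)·(t'+t')   (double negation)
= (q+p)·t'   (idempotence)

(q+p)·t'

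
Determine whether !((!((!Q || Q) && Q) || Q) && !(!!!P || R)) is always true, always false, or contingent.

!((!((!Q || Q) && Q) || Q) && !(!!!P || R))
= !((!((!Q || Q) && Q) || Q) && !(!P || R))
= !((!Q || Q) && !(!P || R))
= !!(!P || R)
= !P || R
This depends on P, R, so it is not a constant.

contingent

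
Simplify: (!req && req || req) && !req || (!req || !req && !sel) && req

(!req && req || req) && !req || (!req || !req && !sel) && req
= req && !req || (!req || !req && !sel) && req   (complement / identity)
= (!req || !req && !sel) && req   (complement / identity)
= !req && req   (absorption)
= false   (complement)

false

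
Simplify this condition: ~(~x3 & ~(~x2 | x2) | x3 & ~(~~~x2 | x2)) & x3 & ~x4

~(~x3 & ~(~x2 | x2) | x3 & ~(~~~x2 | x2)) & x3 & ~x4
= ~(~x3 & ~(~x2 | x2) | x3 & ~(~x2 | x2)) & x3 & ~x4   [double negation]
= ~~(~x2 | x2) & x3 & ~x4   [distribution]
= (~x2 | x2) & x3 & ~x4   [double negation]
= x3 & ~x4   [complement / identity]

x3 & ~x4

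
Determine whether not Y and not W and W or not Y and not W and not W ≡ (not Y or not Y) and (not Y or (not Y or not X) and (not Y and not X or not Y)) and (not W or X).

E1: not Y and not W and W or not Y and not W and not W
    = not Y and not W   [distribution]
E2: (not Y or not Y) and (not Y or (not Y or not X) and (not Y and not X or not Y)) and (not W or X)
    = (not Y or not Y) and (not Y or (not Y or not X) and not Y) and (not W or X)   [absorption]
    = (not Y or not Y) and (not Y or not Y) and (not W or X)   [absorption]
    = (not Y or not Y) and (not W or X)   [idempotence]
    = not Y and (not W or X)   [idempotence]
These differ: at W=1, X=1, Y=0, E1 = 0 but E2 = 1.

No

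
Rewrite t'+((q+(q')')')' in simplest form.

t'+((q+(q')')')'
= t'+((q+q)')'   — double negation
= t'+(q')'   — idempotence
= t'+q   — double negation

t'+q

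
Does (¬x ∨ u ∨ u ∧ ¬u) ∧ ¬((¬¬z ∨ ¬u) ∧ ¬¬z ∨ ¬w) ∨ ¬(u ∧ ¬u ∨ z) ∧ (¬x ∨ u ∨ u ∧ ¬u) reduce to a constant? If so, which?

(¬x ∨ u ∨ u ∧ ¬u) ∧ ¬((¬¬z ∨ ¬u) ∧ ¬¬z ∨ ¬w) ∨ ¬(u ∧ ¬u ∨ z) ∧ (¬x ∨ u ∨ u ∧ ¬u)
= (¬((¬¬z ∨ ¬u) ∧ ¬¬z ∨ ¬w) ∨ ¬(u ∧ ¬u ∨ z)) ∧ (¬x ∨ u ∨ u ∧ ¬u)   (distribution)
= (¬((¬¬z ∨ ¬u) ∧ ¬¬z ∨ ¬w) ∨ ¬z) ∧ (¬x ∨ u ∨ u ∧ ¬u)   (complement / identity)
= (¬(¬¬z ∨ ¬w) ∨ ¬z) ∧ (¬x ∨ u ∨ u ∧ ¬u)   (absorption)
= (¬(¬¬z ∨ ¬w) ∨ ¬z) ∧ (¬x ∨ u)   (complement / identity)
= (¬z ∧ w ∨ ¬z) ∧ (¬x ∨ u)   (De Morgan)
= ¬z ∧ (¬x ∨ u)   (absorption)
This depends on u, x, z, so it is not a constant.

no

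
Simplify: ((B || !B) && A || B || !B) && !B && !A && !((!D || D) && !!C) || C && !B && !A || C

!B && !A || C

((B || !B) && A || B || !B) && !B && !A && !((!D || D) && !!C) || C && !B && !A || C
= ((B || !B) && A || B || !B) && !B && !A && !!!C || C && !B && !A || C   — complement / identity
= ((B || !B) && A || B || !B) && !B && !A && !C || C && !B && !A || C   — double negation
= (B || !B) && !B && !A && !C || C && !B && !A || C   — absorption
= !B && !A && !C || C && !B && !A || C   — complement / identity
= !B && !A || C   — distribution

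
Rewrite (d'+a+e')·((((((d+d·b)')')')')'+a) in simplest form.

d'+a

(d'+a+e')·((((((d+d·b)')')')')'+a)
= (d'+a+e')·((((d+d·b)')')'+a)   (double negation)
= (d'+a+e')·((d+d·b)'+a)   (double negation)
= (d'+a+e')·(d'+a)   (absorption)
= d'+a   (absorption)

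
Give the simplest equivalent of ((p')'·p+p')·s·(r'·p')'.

s·(r+p)

((p')'·p+p')·s·(r'·p')'
= ((p')'·p+p')·s·(r+p)   — De Morgan
= (p·p+p')·s·(r+p)   — double negation
= (p+p')·s·(r+p)   — idempotence
= s·(r+p)   — complement / identity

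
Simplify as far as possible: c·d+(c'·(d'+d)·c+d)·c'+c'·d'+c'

d+c'

c·d+(c'·(d'+d)·c+d)·c'+c'·d'+c'
= c·d+(c'·c+d)·c'+c'·d'+c'   (complement / identity)
= c·d+(c'·c+d)·c'+c'   (absorption)
= c·d+d·c'+c'   (complement / identity)
= d+c'   (distribution)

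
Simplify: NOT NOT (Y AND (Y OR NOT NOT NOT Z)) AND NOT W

NOT NOT (Y AND (Y OR NOT NOT NOT Z)) AND NOT W
= NOT NOT (Y AND (Y OR NOT Z)) AND NOT W   (double negation)
= Y AND (Y OR NOT Z) AND NOT W   (double negation)
= Y AND NOT W   (absorption)

Y AND NOT W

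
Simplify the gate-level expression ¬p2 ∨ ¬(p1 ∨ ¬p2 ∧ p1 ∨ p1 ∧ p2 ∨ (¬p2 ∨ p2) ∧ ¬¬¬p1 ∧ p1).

¬p2 ∨ ¬p1

¬p2 ∨ ¬(p1 ∨ ¬p2 ∧ p1 ∨ p1 ∧ p2 ∨ (¬p2 ∨ p2) ∧ ¬¬¬p1 ∧ p1)
= ¬p2 ∨ ¬(p1 ∨ ¬p2 ∧ p1 ∨ p1 ∧ p2 ∨ ¬¬¬p1 ∧ p1)
= ¬p2 ∨ ¬(p1 ∨ p1 ∨ ¬¬¬p1 ∧ p1)
= ¬p2 ∨ ¬(p1 ∨ ¬¬¬p1 ∧ p1)
= ¬p2 ∨ ¬(p1 ∨ ¬p1 ∧ p1)
= ¬p2 ∨ ¬p1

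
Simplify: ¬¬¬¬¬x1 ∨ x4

¬x1 ∨ x4

¬¬¬¬¬x1 ∨ x4
= ¬¬¬x1 ∨ x4
= ¬x1 ∨ x4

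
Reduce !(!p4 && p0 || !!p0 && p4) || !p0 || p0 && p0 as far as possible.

true

!(!p4 && p0 || !!p0 && p4) || !p0 || p0 && p0
= !(!p4 && p0 || p0 && p4) || !p0 || p0 && p0   — double negation
= !p0 || !p0 || p0 && p0   — distribution
= !p0 || p0 && p0   — idempotence
= !p0 || p0   — idempotence
= true   — complement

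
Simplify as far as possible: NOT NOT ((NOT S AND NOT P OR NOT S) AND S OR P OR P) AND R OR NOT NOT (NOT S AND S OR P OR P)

P

NOT NOT ((NOT S AND NOT P OR NOT S) AND S OR P OR P) AND R OR NOT NOT (NOT S AND S OR P OR P)
= NOT NOT (NOT S AND S OR P OR P) AND R OR NOT NOT (NOT S AND S OR P OR P)   — absorption
= NOT NOT (NOT S AND S OR P OR P)   — absorption
= NOT NOT (P OR P)   — complement / identity
= NOT NOT P   — idempotence
= P   — double negation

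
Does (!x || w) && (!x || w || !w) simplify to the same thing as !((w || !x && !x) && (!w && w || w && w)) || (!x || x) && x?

E1: (!x || w) && (!x || w || !w)
    = !x || w   — absorption
E2: !((w || !x && !x) && (!w && w || w && w)) || (!x || x) && x
    = !((w || !x && !x) && w) || (!x || x) && x   — distribution
    = !((w || !x) && w) || (!x || x) && x   — idempotence
    = !((w || !x) && w) || x   — complement / identity
    = !w || x   — absorption
These differ: at w=1, x=0, E1 = 1 but E2 = 0.

No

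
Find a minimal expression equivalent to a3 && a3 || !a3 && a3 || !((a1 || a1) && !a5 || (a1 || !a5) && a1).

a3 || !a1

a3 && a3 || !a3 && a3 || !((a1 || a1) && !a5 || (a1 || !a5) && a1)
= a3 && a3 || !a3 && a3 || !((a1 || a1) && !a5 || a1)
= a3 && a3 || !a3 && a3 || !(a1 && !a5 || a1)
= a3 || !(a1 && !a5 || a1)
= a3 || !a1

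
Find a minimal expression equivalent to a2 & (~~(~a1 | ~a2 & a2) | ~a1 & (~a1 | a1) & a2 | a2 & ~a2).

a2 & (~~(~a1 | ~a2 & a2) | ~a1 & (~a1 | a1) & a2 | a2 & ~a2)
= a2 & (~~~a1 | ~a1 & (~a1 | a1) & a2 | a2 & ~a2)   (complement / identity)
= a2 & (~~~a1 | ~a1 & (~a1 | a1) & a2)   (complement / identity)
= a2 & (~a1 | ~a1 & (~a1 | a1) & a2)   (double negation)
= a2 & (~a1 | ~a1 & a2)   (complement / identity)
= a2 & ~a1   (absorption)

a2 & ~a1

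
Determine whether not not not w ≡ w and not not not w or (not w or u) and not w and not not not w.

E1: not not not w
    = not w   [double negation]
E2: w and not not not w or (not w or u) and not w and not not not w
    = w and not not not w or not w and not not not w   [absorption]
    = not not not w   [distribution]
    = not w   [double negation]
Both reduce to not w, so they are equivalent.

Yes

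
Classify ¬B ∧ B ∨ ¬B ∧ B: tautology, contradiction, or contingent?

¬B ∧ B ∨ ¬B ∧ B
= ¬B ∧ B   (idempotence)
= False   (complement)

contradiction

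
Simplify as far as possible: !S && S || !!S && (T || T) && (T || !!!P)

S && T

!S && S || !!S && (T || T) && (T || !!!P)
= !!S && (T || T) && (T || !!!P)   [complement / identity]
= !!S && (T && !!!P || T)   [distribution]
= !!S && (T && !P || T)   [double negation]
= !!S && T   [absorption]
= S && T   [double negation]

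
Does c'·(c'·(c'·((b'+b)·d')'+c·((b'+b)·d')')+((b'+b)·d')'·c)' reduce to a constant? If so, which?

no

c'·(c'·(c'·((b'+b)·d')'+c·((b'+b)·d')')+((b'+b)·d')'·c)'
= c'·(c'·((b'+b)·d')'+((b'+b)·d')'·c)'   [distribution]
= c'·(((b'+b)·d')')'   [distribution]
= c'·((d')')'   [complement / identity]
= c'·d'   [double negation]
This depends on c, d, so it is not a constant.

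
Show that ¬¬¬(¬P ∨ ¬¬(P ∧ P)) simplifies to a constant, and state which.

False

¬¬¬(¬P ∨ ¬¬(P ∧ P))
= ¬¬(P ∧ ¬(P ∧ P))   — De Morgan
= P ∧ ¬(P ∧ P)   — double negation
= P ∧ ¬P   — idempotence
= False   — complement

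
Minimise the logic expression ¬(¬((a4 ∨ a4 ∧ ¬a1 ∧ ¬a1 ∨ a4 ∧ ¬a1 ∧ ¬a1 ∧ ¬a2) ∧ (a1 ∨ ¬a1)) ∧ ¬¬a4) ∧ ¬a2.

¬(¬((a4 ∨ a4 ∧ ¬a1 ∧ ¬a1 ∨ a4 ∧ ¬a1 ∧ ¬a1 ∧ ¬a2) ∧ (a1 ∨ ¬a1)) ∧ ¬¬a4) ∧ ¬a2
= ¬(¬(a4 ∨ a4 ∧ ¬a1 ∧ ¬a1 ∨ a4 ∧ ¬a1 ∧ ¬a1 ∧ ¬a2) ∧ ¬¬a4) ∧ ¬a2   — complement / identity
= ¬(¬(a4 ∨ a4 ∧ ¬a1 ∧ ¬a1) ∧ ¬¬a4) ∧ ¬a2   — absorption
= ¬(¬(a4 ∨ a4 ∧ ¬a1) ∧ ¬¬a4) ∧ ¬a2   — idempotence
= (a4 ∨ a4 ∧ ¬a1 ∨ ¬a4) ∧ ¬a2   — De Morgan
= (a4 ∨ ¬a4) ∧ ¬a2   — absorption
= ¬a2   — complement / identity

¬a2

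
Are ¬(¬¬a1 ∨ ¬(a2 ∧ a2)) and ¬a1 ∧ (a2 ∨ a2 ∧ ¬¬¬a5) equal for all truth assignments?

E1: ¬(¬¬a1 ∨ ¬(a2 ∧ a2))
    = ¬(¬¬a1 ∨ ¬a2)   [idempotence]
    = ¬a1 ∧ a2   [De Morgan]
E2: ¬a1 ∧ (a2 ∨ a2 ∧ ¬¬¬a5)
    = ¬a1 ∧ (a2 ∨ a2 ∧ ¬a5)   [double negation]
    = ¬a1 ∧ a2   [absorption]
Both reduce to ¬a1 ∧ a2, so they are equivalent.

Yes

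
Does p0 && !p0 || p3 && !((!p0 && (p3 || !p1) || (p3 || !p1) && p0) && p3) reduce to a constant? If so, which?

yes, False

p0 && !p0 || p3 && !((!p0 && (p3 || !p1) || (p3 || !p1) && p0) && p3)
= p0 && !p0 || p3 && !((p3 || !p1) && p3)   — distribution
= p3 && !((p3 || !p1) && p3)   — complement / identity
= p3 && !p3   — absorption
= false   — complement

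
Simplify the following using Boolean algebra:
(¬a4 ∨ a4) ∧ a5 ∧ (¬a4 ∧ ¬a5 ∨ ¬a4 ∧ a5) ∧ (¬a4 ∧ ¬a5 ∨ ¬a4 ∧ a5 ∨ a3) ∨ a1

a5 ∧ ¬a4 ∨ a1

(¬a4 ∨ a4) ∧ a5 ∧ (¬a4 ∧ ¬a5 ∨ ¬a4 ∧ a5) ∧ (¬a4 ∧ ¬a5 ∨ ¬a4 ∧ a5 ∨ a3) ∨ a1
= (¬a4 ∨ a4) ∧ a5 ∧ (¬a4 ∧ ¬a5 ∨ ¬a4 ∧ a5) ∨ a1   — absorption
= a5 ∧ (¬a4 ∧ ¬a5 ∨ ¬a4 ∧ a5) ∨ a1   — complement / identity
= a5 ∧ ¬a4 ∨ a1   — distribution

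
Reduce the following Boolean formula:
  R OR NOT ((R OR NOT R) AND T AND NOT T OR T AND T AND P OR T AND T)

R OR NOT T

R OR NOT ((R OR NOT R) AND T AND NOT T OR T AND T AND P OR T AND T)
= R OR NOT ((R OR NOT R) AND T AND NOT T OR T AND T)
= R OR NOT (T AND NOT T OR T AND T)
= R OR NOT T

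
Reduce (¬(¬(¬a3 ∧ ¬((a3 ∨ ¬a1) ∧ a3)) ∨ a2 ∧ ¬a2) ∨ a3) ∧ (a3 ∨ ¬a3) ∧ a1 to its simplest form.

(¬(¬(¬a3 ∧ ¬((a3 ∨ ¬a1) ∧ a3)) ∨ a2 ∧ ¬a2) ∨ a3) ∧ (a3 ∨ ¬a3) ∧ a1
= (¬(¬(¬a3 ∧ ¬a3) ∨ a2 ∧ ¬a2) ∨ a3) ∧ (a3 ∨ ¬a3) ∧ a1
= (¬¬(¬a3 ∧ ¬a3) ∨ a3) ∧ (a3 ∨ ¬a3) ∧ a1
= (¬¬¬a3 ∨ a3) ∧ (a3 ∨ ¬a3) ∧ a1
= (¬a3 ∨ a3) ∧ (a3 ∨ ¬a3) ∧ a1
= (¬a3 ∨ a3) ∧ a1
= a1

a1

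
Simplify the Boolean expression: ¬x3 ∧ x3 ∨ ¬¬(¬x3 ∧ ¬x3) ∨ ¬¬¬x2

¬x3 ∧ x3 ∨ ¬¬(¬x3 ∧ ¬x3) ∨ ¬¬¬x2
= ¬x3 ∧ x3 ∨ ¬x3 ∧ ¬x3 ∨ ¬¬¬x2   — double negation
= ¬x3 ∨ ¬¬¬x2   — distribution
= ¬x3 ∨ ¬x2   — double negation

¬x3 ∨ ¬x2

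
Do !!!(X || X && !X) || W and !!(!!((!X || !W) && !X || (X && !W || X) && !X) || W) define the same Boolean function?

Yes

E1: !!!(X || X && !X) || W
    = !!!X || W   (complement / identity)
    = !X || W   (double negation)
E2: !!(!!((!X || !W) && !X || (X && !W || X) && !X) || W)
    = !!(!!((!X || !W) && !X || X && !X) || W)   (absorption)
    = !!((!X || !W) && !X || X && !X) || W   (double negation)
    = !!(!X || X && !X) || W   (absorption)
    = !!!X || W   (complement / identity)
    = !X || W   (double negation)
Both reduce to !X || W, so they are equivalent.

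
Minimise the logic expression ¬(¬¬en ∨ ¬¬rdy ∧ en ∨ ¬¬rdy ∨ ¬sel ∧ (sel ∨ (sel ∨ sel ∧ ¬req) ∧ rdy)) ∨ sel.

¬(¬¬en ∨ ¬¬rdy ∧ en ∨ ¬¬rdy ∨ ¬sel ∧ (sel ∨ (sel ∨ sel ∧ ¬req) ∧ rdy)) ∨ sel
= ¬(¬¬en ∨ ¬¬rdy ∨ ¬sel ∧ (sel ∨ (sel ∨ sel ∧ ¬req) ∧ rdy)) ∨ sel   [absorption]
= ¬(¬¬en ∨ ¬¬rdy ∨ ¬sel ∧ (sel ∨ sel ∧ rdy)) ∨ sel   [absorption]
= ¬(¬¬en ∨ ¬¬rdy ∨ ¬sel ∧ sel) ∨ sel   [absorption]
= ¬(¬¬en ∨ ¬¬rdy) ∨ sel   [complement / identity]
= ¬en ∧ ¬rdy ∨ sel   [De Morgan]

¬en ∧ ¬rdy ∨ sel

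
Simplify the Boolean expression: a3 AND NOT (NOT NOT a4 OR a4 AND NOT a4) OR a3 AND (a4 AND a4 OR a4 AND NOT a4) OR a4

a3 OR a4

a3 AND NOT (NOT NOT a4 OR a4 AND NOT a4) OR a3 AND (a4 AND a4 OR a4 AND NOT a4) OR a4
= a3 AND NOT NOT NOT a4 OR a3 AND (a4 AND a4 OR a4 AND NOT a4) OR a4   [complement / identity]
= a3 AND NOT a4 OR a3 AND (a4 AND a4 OR a4 AND NOT a4) OR a4   [double negation]
= a3 AND NOT a4 OR a3 AND a4 OR a4   [distribution]
= a3 OR a4   [distribution]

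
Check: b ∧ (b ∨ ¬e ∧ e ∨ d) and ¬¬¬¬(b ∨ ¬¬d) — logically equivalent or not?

No

E1: b ∧ (b ∨ ¬e ∧ e ∨ d)
    = b ∧ (b ∨ d)
    = b
E2: ¬¬¬¬(b ∨ ¬¬d)
    = ¬¬¬¬(b ∨ d)
    = ¬¬(b ∨ d)
    = b ∨ d
These differ: at b=0, d=1, e=0, E1 = 0 but E2 = 1.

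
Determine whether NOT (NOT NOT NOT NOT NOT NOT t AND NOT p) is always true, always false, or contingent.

NOT (NOT NOT NOT NOT NOT NOT t AND NOT p)
= NOT (NOT NOT NOT NOT t AND NOT p)
= NOT NOT NOT t OR p
= NOT t OR p
This depends on p, t, so it is not a constant.

contingent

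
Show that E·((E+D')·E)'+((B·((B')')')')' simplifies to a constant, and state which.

E·((E+D')·E)'+((B·((B')')')')'
= E·E'+((B·((B')')')')'
= ((B·((B')')')')'
= ((B·B')')'
= B·B'
= 0

0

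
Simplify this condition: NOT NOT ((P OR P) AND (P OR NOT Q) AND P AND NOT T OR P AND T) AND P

NOT NOT ((P OR P) AND (P OR NOT Q) AND P AND NOT T OR P AND T) AND P
= NOT NOT ((P OR P AND NOT Q) AND P AND NOT T OR P AND T) AND P   — distribution
= NOT NOT (P AND P AND NOT T OR P AND T) AND P   — absorption
= NOT NOT (P AND NOT T OR P AND T) AND P   — idempotence
= (P AND NOT T OR P AND T) AND P   — double negation
= P AND P   — distribution
= P   — idempotence

P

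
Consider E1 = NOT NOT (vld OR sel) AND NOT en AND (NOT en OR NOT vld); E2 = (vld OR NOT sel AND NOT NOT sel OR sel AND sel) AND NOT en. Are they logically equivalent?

Yes

E1: NOT NOT (vld OR sel) AND NOT en AND (NOT en OR NOT vld)
    = NOT NOT (vld OR sel) AND NOT en   — absorption
    = (vld OR sel) AND NOT en   — double negation
E2: (vld OR NOT sel AND NOT NOT sel OR sel AND sel) AND NOT en
    = (vld OR NOT sel AND sel OR sel AND sel) AND NOT en   — double negation
    = (vld OR sel) AND NOT en   — distribution
Both reduce to (vld OR sel) AND NOT en, so they are equivalent.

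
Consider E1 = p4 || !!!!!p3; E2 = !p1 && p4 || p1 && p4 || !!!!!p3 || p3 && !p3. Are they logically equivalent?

E1: p4 || !!!!!p3
    = p4 || !!!p3
    = p4 || !p3
E2: !p1 && p4 || p1 && p4 || !!!!!p3 || p3 && !p3
    = !p1 && p4 || p1 && p4 || !!!!!p3
    = p4 || !!!!!p3
    = p4 || !!!p3
    = p4 || !p3
Both reduce to p4 || !p3, so they are equivalent.

Yes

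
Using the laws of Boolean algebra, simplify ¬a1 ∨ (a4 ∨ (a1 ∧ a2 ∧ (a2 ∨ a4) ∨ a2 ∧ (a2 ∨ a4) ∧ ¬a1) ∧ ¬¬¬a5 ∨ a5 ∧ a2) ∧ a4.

¬a1 ∨ a4

¬a1 ∨ (a4 ∨ (a1 ∧ a2 ∧ (a2 ∨ a4) ∨ a2 ∧ (a2 ∨ a4) ∧ ¬a1) ∧ ¬¬¬a5 ∨ a5 ∧ a2) ∧ a4
= ¬a1 ∨ (a4 ∨ a2 ∧ (a2 ∨ a4) ∧ ¬¬¬a5 ∨ a5 ∧ a2) ∧ a4   [distribution]
= ¬a1 ∨ (a4 ∨ a2 ∧ (a2 ∨ a4) ∧ ¬a5 ∨ a5 ∧ a2) ∧ a4   [double negation]
= ¬a1 ∨ (a4 ∨ a2 ∧ ¬a5 ∨ a5 ∧ a2) ∧ a4   [absorption]
= ¬a1 ∨ (a4 ∨ a2) ∧ a4   [distribution]
= ¬a1 ∨ a4   [absorption]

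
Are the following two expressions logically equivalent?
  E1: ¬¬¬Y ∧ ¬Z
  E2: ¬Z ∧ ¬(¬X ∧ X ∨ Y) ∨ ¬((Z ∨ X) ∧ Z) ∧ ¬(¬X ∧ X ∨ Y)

E1: ¬¬¬Y ∧ ¬Z
    = ¬Y ∧ ¬Z   — double negation
E2: ¬Z ∧ ¬(¬X ∧ X ∨ Y) ∨ ¬((Z ∨ X) ∧ Z) ∧ ¬(¬X ∧ X ∨ Y)
    = ¬Z ∧ ¬(¬X ∧ X ∨ Y) ∨ ¬Z ∧ ¬(¬X ∧ X ∨ Y)   — absorption
    = ¬(¬X ∧ X ∨ Y) ∧ (¬Z ∨ ¬Z)   — distribution
    = ¬(¬X ∧ X ∨ Y) ∧ ¬Z   — idempotence
    = ¬Y ∧ ¬Z   — complement / identity
Both reduce to ¬Y ∧ ¬Z, so they are equivalent.

Yes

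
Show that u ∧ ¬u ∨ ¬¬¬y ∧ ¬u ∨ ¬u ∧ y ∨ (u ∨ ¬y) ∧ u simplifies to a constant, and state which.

u ∧ ¬u ∨ ¬¬¬y ∧ ¬u ∨ ¬u ∧ y ∨ (u ∨ ¬y) ∧ u
= ¬¬¬y ∧ ¬u ∨ ¬u ∧ y ∨ (u ∨ ¬y) ∧ u   (complement / identity)
= ¬¬¬y ∧ ¬u ∨ ¬u ∧ y ∨ u   (absorption)
= ¬y ∧ ¬u ∨ ¬u ∧ y ∨ u   (double negation)
= ¬u ∨ u   (distribution)
= True   (complement)

True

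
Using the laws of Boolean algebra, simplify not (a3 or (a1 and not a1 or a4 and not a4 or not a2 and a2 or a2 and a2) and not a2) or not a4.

not a3 or not a4

not (a3 or (a1 and not a1 or a4 and not a4 or not a2 and a2 or a2 and a2) and not a2) or not a4
= not (a3 or (a4 and not a4 or not a2 and a2 or a2 and a2) and not a2) or not a4
= not (a3 or (not a2 and a2 or a2 and a2) and not a2) or not a4
= not (a3 or a2 and not a2) or not a4
= not a3 or not a4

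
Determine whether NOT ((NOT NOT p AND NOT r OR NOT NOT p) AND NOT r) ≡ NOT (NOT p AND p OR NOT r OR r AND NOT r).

E1: NOT ((NOT NOT p AND NOT r OR NOT NOT p) AND NOT r)
    = NOT (NOT NOT p AND NOT r)   — absorption
    = NOT p OR r   — De Morgan
E2: NOT (NOT p AND p OR NOT r OR r AND NOT r)
    = NOT (NOT r OR r AND NOT r)   — complement / identity
    = NOT NOT r   — complement / identity
    = r   — double negation
These differ: at p=0, r=0, E1 = 1 but E2 = 0.

No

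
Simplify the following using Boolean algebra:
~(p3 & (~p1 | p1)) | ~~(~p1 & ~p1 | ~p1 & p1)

~(p3 & (~p1 | p1)) | ~~(~p1 & ~p1 | ~p1 & p1)
= ~p3 | ~~(~p1 & ~p1 | ~p1 & p1)
= ~p3 | ~~~p1
= ~p3 | ~p1

~p3 | ~p1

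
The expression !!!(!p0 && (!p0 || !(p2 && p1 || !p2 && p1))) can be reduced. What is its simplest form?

p0

!!!(!p0 && (!p0 || !(p2 && p1 || !p2 && p1)))
= !(!p0 && (!p0 || !(p2 && p1 || !p2 && p1)))
= !(!p0 && (!p0 || !p1))
= !!p0
= p0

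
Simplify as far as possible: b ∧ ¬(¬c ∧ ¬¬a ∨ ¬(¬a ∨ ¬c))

b ∧ ¬(¬c ∧ ¬¬a ∨ ¬(¬a ∨ ¬c))
= b ∧ ¬(¬c ∧ a ∨ ¬(¬a ∨ ¬c))   (double negation)
= b ∧ ¬(¬c ∧ a ∨ a ∧ c)   (De Morgan)
= b ∧ ¬a   (distribution)

b ∧ ¬a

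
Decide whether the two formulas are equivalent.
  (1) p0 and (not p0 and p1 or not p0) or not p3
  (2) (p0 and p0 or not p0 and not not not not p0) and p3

No

E1: p0 and (not p0 and p1 or not p0) or not p3
    = p0 and not p0 or not p3   [absorption]
    = not p3   [complement / identity]
E2: (p0 and p0 or not p0 and not not not not p0) and p3
    = (p0 and p0 or not p0 and not not p0) and p3   [double negation]
    = (p0 and p0 or not p0 and p0) and p3   [double negation]
    = p0 and p3   [distribution]
These differ: at p0=0, p1=1, p3=0, E1 = 1 but E2 = 0.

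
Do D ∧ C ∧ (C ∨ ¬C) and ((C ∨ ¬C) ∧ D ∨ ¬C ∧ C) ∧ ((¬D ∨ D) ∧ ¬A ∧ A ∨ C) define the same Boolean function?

E1: D ∧ C ∧ (C ∨ ¬C)
    = D ∧ C   — complement / identity
E2: ((C ∨ ¬C) ∧ D ∨ ¬C ∧ C) ∧ ((¬D ∨ D) ∧ ¬A ∧ A ∨ C)
    = ((C ∨ ¬C) ∧ D ∨ ¬C ∧ C) ∧ (¬A ∧ A ∨ C)   — complement / identity
    = (D ∨ ¬C ∧ C) ∧ (¬A ∧ A ∨ C)   — complement / identity
    = D ∧ (¬A ∧ A ∨ C)   — complement / identity
    = D ∧ C   — complement / identity
Both reduce to D ∧ C, so they are equivalent.

Yes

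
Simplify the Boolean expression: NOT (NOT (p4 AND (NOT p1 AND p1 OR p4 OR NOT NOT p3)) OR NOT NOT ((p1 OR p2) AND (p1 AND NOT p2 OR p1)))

p4 AND NOT p1

NOT (NOT (p4 AND (NOT p1 AND p1 OR p4 OR NOT NOT p3)) OR NOT NOT ((p1 OR p2) AND (p1 AND NOT p2 OR p1)))
= NOT (NOT (p4 AND (NOT p1 AND p1 OR p4 OR NOT NOT p3)) OR NOT NOT ((p1 OR p2) AND p1))   [absorption]
= NOT (NOT (p4 AND (NOT p1 AND p1 OR p4 OR NOT NOT p3)) OR NOT NOT p1)   [absorption]
= NOT (NOT (p4 AND (NOT p1 AND p1 OR p4 OR p3)) OR NOT NOT p1)   [double negation]
= NOT (NOT (p4 AND (p4 OR p3)) OR NOT NOT p1)   [complement / identity]
= NOT (NOT p4 OR NOT NOT p1)   [absorption]
= p4 AND NOT p1   [De Morgan]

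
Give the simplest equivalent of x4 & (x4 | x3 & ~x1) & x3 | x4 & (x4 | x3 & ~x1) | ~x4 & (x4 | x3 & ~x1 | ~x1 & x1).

x4 & (x4 | x3 & ~x1) & x3 | x4 & (x4 | x3 & ~x1) | ~x4 & (x4 | x3 & ~x1 | ~x1 & x1)
= x4 & (x4 | x3 & ~x1) & x3 | x4 & (x4 | x3 & ~x1) | ~x4 & (x4 | x3 & ~x1)   (complement / identity)
= x4 & (x4 | x3 & ~x1) | ~x4 & (x4 | x3 & ~x1)   (absorption)
= x4 | x3 & ~x1   (distribution)

x4 | x3 & ~x1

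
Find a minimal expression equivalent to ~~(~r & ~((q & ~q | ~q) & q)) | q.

~r | q

~~(~r & ~((q & ~q | ~q) & q)) | q
= ~~(~r & ~(~q & q)) | q   [complement / identity]
= ~(r | ~q & q) | q   [De Morgan]
= ~r | q   [complement / identity]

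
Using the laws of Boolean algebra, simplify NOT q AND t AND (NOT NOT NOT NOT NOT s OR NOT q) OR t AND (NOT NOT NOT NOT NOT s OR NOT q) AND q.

t AND (NOT s OR NOT q)

NOT q AND t AND (NOT NOT NOT NOT NOT s OR NOT q) OR t AND (NOT NOT NOT NOT NOT s OR NOT q) AND q
= t AND (NOT NOT NOT NOT NOT s OR NOT q)   — distribution
= t AND (NOT NOT NOT s OR NOT q)   — double negation
= t AND (NOT s OR NOT q)   — double negation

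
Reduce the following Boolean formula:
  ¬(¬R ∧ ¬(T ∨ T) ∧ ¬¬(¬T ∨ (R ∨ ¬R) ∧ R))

¬(¬R ∧ ¬(T ∨ T) ∧ ¬¬(¬T ∨ (R ∨ ¬R) ∧ R))
= ¬(¬R ∧ ¬T ∧ ¬¬(¬T ∨ (R ∨ ¬R) ∧ R))
= ¬(¬R ∧ ¬T ∧ (¬T ∨ (R ∨ ¬R) ∧ R))
= ¬(¬R ∧ ¬T ∧ (¬T ∨ R))
= ¬(¬R ∧ ¬T)
= R ∨ T

R ∨ T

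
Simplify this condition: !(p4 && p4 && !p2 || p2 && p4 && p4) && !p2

!p4 && !p2

!(p4 && p4 && !p2 || p2 && p4 && p4) && !p2
= !(p4 && p4) && !p2   [distribution]
= !p4 && !p2   [idempotence]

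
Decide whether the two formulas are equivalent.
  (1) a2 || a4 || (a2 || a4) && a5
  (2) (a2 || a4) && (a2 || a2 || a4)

E1: a2 || a4 || (a2 || a4) && a5
    = a2 || a4   [absorption]
E2: (a2 || a4) && (a2 || a2 || a4)
    = (a2 || a4) && (a2 || a4)   [idempotence]
    = a2 || a4   [idempotence]
Both reduce to a2 || a4, so they are equivalent.

Yes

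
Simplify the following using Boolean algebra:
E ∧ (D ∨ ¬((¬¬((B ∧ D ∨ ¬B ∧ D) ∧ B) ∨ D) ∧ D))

E

E ∧ (D ∨ ¬((¬¬((B ∧ D ∨ ¬B ∧ D) ∧ B) ∨ D) ∧ D))
= E ∧ (D ∨ ¬((¬¬(D ∧ B) ∨ D) ∧ D))   (distribution)
= E ∧ (D ∨ ¬((D ∧ B ∨ D) ∧ D))   (double negation)
= E ∧ (D ∨ ¬(D ∧ D))   (absorption)
= E ∧ (D ∨ ¬D)   (idempotence)
= E   (complement / identity)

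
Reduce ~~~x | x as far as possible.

1

~~~x | x
= ~x | x   (double negation)
= 1   (complement)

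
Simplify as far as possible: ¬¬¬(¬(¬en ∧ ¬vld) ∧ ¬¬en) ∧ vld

¬¬¬(¬(¬en ∧ ¬vld) ∧ ¬¬en) ∧ vld
= ¬¬(¬en ∧ ¬vld ∨ ¬en) ∧ vld   (De Morgan)
= ¬¬¬en ∧ vld   (absorption)
= ¬en ∧ vld   (double negation)

¬en ∧ vld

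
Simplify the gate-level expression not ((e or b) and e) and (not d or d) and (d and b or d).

not ((e or b) and e) and (not d or d) and (d and b or d)
= not ((e or b) and e) and (d and b or d)
= not e and (d and b or d)
= not e and d

not e and d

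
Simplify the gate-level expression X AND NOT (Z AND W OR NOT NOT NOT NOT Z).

X AND NOT Z

X AND NOT (Z AND W OR NOT NOT NOT NOT Z)
= X AND NOT (Z AND W OR NOT NOT Z)   [double negation]
= X AND NOT (Z AND W OR Z)   [double negation]
= X AND NOT Z   [absorption]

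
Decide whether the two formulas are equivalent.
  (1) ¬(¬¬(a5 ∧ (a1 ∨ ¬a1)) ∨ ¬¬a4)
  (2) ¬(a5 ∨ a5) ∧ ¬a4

E1: ¬(¬¬(a5 ∧ (a1 ∨ ¬a1)) ∨ ¬¬a4)
    = ¬(a5 ∧ (a1 ∨ ¬a1)) ∧ ¬a4
    = ¬a5 ∧ ¬a4
E2: ¬(a5 ∨ a5) ∧ ¬a4
    = ¬a5 ∧ ¬a4
Both reduce to ¬a5 ∧ ¬a4, so they are equivalent.

Yes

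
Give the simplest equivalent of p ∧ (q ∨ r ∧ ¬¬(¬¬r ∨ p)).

p ∧ (q ∨ r)

p ∧ (q ∨ r ∧ ¬¬(¬¬r ∨ p))
= p ∧ (q ∨ r ∧ (¬¬r ∨ p))   [double negation]
= p ∧ (q ∨ r ∧ (r ∨ p))   [double negation]
= p ∧ (q ∨ r)   [absorption]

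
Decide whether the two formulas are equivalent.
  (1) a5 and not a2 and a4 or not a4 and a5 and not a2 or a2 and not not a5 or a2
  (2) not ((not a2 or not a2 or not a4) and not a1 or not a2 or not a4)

E1: a5 and not a2 and a4 or not a4 and a5 and not a2 or a2 and not not a5 or a2
    = a5 and not a2 or a2 and not not a5 or a2   [distribution]
    = a5 and not a2 or a2 and a5 or a2   [double negation]
    = a5 or a2   [distribution]
E2: not ((not a2 or not a2 or not a4) and not a1 or not a2 or not a4)
    = not ((not a2 or not a4) and not a1 or not a2 or not a4)   [idempotence]
    = not (not a2 or not a4)   [absorption]
    = a2 and a4   [De Morgan]
These differ: at a1=1, a2=1, a4=0, a5=1, E1 = 1 but E2 = 0.

No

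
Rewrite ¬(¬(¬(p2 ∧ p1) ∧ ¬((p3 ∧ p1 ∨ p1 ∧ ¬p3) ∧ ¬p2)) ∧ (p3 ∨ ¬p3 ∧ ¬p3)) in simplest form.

¬(¬(¬(p2 ∧ p1) ∧ ¬((p3 ∧ p1 ∨ p1 ∧ ¬p3) ∧ ¬p2)) ∧ (p3 ∨ ¬p3 ∧ ¬p3))
= ¬(¬(¬(p2 ∧ p1) ∧ ¬((p3 ∧ p1 ∨ p1 ∧ ¬p3) ∧ ¬p2)) ∧ (p3 ∨ ¬p3))   — idempotence
= ¬¬(¬(p2 ∧ p1) ∧ ¬((p3 ∧ p1 ∨ p1 ∧ ¬p3) ∧ ¬p2))   — complement / identity
= ¬¬(¬(p2 ∧ p1) ∧ ¬(p1 ∧ ¬p2))   — distribution
= ¬(p2 ∧ p1 ∨ p1 ∧ ¬p2)   — De Morgan
= ¬p1   — distribution

¬p1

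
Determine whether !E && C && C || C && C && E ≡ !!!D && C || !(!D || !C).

Yes

E1: !E && C && C || C && C && E
    = C && C   — distribution
    = C   — idempotence
E2: !!!D && C || !(!D || !C)
    = !!!D && C || D && C   — De Morgan
    = !D && C || D && C   — double negation
    = C   — distribution
Both reduce to C, so they are equivalent.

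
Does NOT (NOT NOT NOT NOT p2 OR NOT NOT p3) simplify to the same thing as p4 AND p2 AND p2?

E1: NOT (NOT NOT NOT NOT p2 OR NOT NOT p3)
    = NOT (NOT NOT p2 OR NOT NOT p3)   (double negation)
    = NOT p2 AND NOT p3   (De Morgan)
E2: p4 AND p2 AND p2
    = p4 AND p2   (idempotence)
These differ: at p2=0, p3=0, p4=1, E1 = 1 but E2 = 0.

No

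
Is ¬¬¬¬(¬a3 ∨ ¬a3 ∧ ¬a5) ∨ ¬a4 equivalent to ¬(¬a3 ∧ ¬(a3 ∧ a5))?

No

E1: ¬¬¬¬(¬a3 ∨ ¬a3 ∧ ¬a5) ∨ ¬a4
    = ¬¬¬¬¬a3 ∨ ¬a4   [absorption]
    = ¬¬¬a3 ∨ ¬a4   [double negation]
    = ¬a3 ∨ ¬a4   [double negation]
E2: ¬(¬a3 ∧ ¬(a3 ∧ a5))
    = a3 ∨ a3 ∧ a5   [De Morgan]
    = a3   [absorption]
These differ: at a3=0, a4=0, a5=0, E1 = 1 but E2 = 0.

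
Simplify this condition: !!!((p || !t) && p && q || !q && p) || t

!!!((p || !t) && p && q || !q && p) || t
= !!!(p && q || !q && p) || t   (absorption)
= !(p && q || !q && p) || t   (double negation)
= !p || t   (distribution)

!p || t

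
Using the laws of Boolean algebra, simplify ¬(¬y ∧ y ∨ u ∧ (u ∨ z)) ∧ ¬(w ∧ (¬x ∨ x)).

¬u ∧ ¬w

¬(¬y ∧ y ∨ u ∧ (u ∨ z)) ∧ ¬(w ∧ (¬x ∨ x))
= ¬(u ∧ (u ∨ z)) ∧ ¬(w ∧ (¬x ∨ x))   — complement / identity
= ¬(u ∧ (u ∨ z)) ∧ ¬w   — complement / identity
= ¬u ∧ ¬w   — absorption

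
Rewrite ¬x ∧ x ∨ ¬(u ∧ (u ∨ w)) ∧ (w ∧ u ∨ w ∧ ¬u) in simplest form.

¬x ∧ x ∨ ¬(u ∧ (u ∨ w)) ∧ (w ∧ u ∨ w ∧ ¬u)
= ¬x ∧ x ∨ ¬(u ∧ (u ∨ w)) ∧ w   [distribution]
= ¬(u ∧ (u ∨ w)) ∧ w   [complement / identity]
= ¬u ∧ w   [absorption]

¬u ∧ w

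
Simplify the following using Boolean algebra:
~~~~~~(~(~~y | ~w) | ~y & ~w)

~~~~~~(~(~~y | ~w) | ~y & ~w)
= ~~~~~~(~y & w | ~y & ~w)   [De Morgan]
= ~~~~(~y & w | ~y & ~w)   [double negation]
= ~~~~~y   [distribution]
= ~~~y   [double negation]
= ~y   [double negation]

~y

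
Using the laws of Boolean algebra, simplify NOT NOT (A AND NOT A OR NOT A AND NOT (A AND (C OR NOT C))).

NOT NOT (A AND NOT A OR NOT A AND NOT (A AND (C OR NOT C)))
= NOT NOT (A AND NOT A OR NOT A AND NOT A)   [complement / identity]
= NOT NOT NOT A   [distribution]
= NOT A   [double negation]

NOT A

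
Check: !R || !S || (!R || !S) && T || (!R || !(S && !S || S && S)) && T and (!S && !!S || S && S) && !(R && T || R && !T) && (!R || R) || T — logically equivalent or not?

No

E1: !R || !S || (!R || !S) && T || (!R || !(S && !S || S && S)) && T
    = !R || !S || (!R || !S) && T || (!R || !S) && T
    = !R || !S || (!R || !S) && T
    = !R || !S
E2: (!S && !!S || S && S) && !(R && T || R && !T) && (!R || R) || T
    = (!S && S || S && S) && !(R && T || R && !T) && (!R || R) || T
    = (!S && S || S && S) && !(R && T || R && !T) || T
    = (!S && S || S && S) && !R || T
    = S && !R || T
These differ: at R=1, S=0, T=0, E1 = 1 but E2 = 0.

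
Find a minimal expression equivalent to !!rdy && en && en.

rdy && en

!!rdy && en && en
= !!rdy && en   [idempotence]
= rdy && en   [double negation]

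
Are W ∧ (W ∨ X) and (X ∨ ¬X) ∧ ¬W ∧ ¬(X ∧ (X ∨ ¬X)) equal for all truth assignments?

No

E1: W ∧ (W ∨ X)
    = W
E2: (X ∨ ¬X) ∧ ¬W ∧ ¬(X ∧ (X ∨ ¬X))
    = (X ∨ ¬X) ∧ ¬W ∧ ¬X
    = ¬W ∧ ¬X
These differ: at W=1, X=0, E1 = 1 but E2 = 0.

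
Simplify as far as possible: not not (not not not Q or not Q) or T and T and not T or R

not not (not not not Q or not Q) or T and T and not T or R
= not not (not Q or not Q) or T and T and not T or R   [double negation]
= not not not Q or T and T and not T or R   [idempotence]
= not Q or T and T and not T or R   [double negation]
= not Q or T and not T or R   [idempotence]
= not Q or R   [complement / identity]

not Q or R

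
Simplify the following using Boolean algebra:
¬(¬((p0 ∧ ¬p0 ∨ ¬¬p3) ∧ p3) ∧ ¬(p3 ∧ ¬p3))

¬(¬((p0 ∧ ¬p0 ∨ ¬¬p3) ∧ p3) ∧ ¬(p3 ∧ ¬p3))
= ¬(¬(¬¬p3 ∧ p3) ∧ ¬(p3 ∧ ¬p3))   — complement / identity
= ¬¬p3 ∧ p3 ∨ p3 ∧ ¬p3   — De Morgan
= p3 ∧ p3 ∨ p3 ∧ ¬p3   — double negation
= p3   — distribution

p3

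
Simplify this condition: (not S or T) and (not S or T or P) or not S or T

not S or T

(not S or T) and (not S or T or P) or not S or T
= not S or T or not S or T   (absorption)
= not S or T   (idempotence)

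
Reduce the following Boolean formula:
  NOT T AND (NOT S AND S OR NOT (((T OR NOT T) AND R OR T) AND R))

NOT T AND NOT R

NOT T AND (NOT S AND S OR NOT (((T OR NOT T) AND R OR T) AND R))
= NOT T AND (NOT S AND S OR NOT ((R OR T) AND R))   (complement / identity)
= NOT T AND (NOT S AND S OR NOT R)   (absorption)
= NOT T AND NOT R   (complement / identity)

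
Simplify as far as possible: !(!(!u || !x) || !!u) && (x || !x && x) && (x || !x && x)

!u && x

!(!(!u || !x) || !!u) && (x || !x && x) && (x || !x && x)
= (!u || !x) && !u && (x || !x && x) && (x || !x && x)
= !u && (x || !x && x) && (x || !x && x)
= !u && (x && x || !x && x)
= !u && x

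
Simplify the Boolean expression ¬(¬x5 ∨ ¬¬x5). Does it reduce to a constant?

False

¬(¬x5 ∨ ¬¬x5)
= x5 ∧ ¬x5   [De Morgan]
= False   [complement]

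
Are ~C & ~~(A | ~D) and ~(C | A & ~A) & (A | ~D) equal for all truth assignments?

Yes

E1: ~C & ~~(A | ~D)
    = ~C & (A | ~D)   [double negation]
E2: ~(C | A & ~A) & (A | ~D)
    = ~C & (A | ~D)   [complement / identity]
Both reduce to ~C & (A | ~D), so they are equivalent.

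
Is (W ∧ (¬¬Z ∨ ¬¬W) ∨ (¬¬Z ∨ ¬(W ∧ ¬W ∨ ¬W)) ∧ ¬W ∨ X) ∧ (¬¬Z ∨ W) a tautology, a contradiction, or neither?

(W ∧ (¬¬Z ∨ ¬¬W) ∨ (¬¬Z ∨ ¬(W ∧ ¬W ∨ ¬W)) ∧ ¬W ∨ X) ∧ (¬¬Z ∨ W)
= (W ∧ (¬¬Z ∨ ¬¬W) ∨ (¬¬Z ∨ ¬¬W) ∧ ¬W ∨ X) ∧ (¬¬Z ∨ W)   [complement / identity]
= (¬¬Z ∨ ¬¬W ∨ X) ∧ (¬¬Z ∨ W)   [distribution]
= (¬¬Z ∨ W ∨ X) ∧ (¬¬Z ∨ W)   [double negation]
= ¬¬Z ∨ W   [absorption]
= Z ∨ W   [double negation]
This depends on W, Z, so it is not a constant.

neither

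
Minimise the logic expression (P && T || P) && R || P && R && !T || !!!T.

P && R || !T

(P && T || P) && R || P && R && !T || !!!T
= P && R || P && R && !T || !!!T   (absorption)
= P && R || P && R && !T || !T   (double negation)
= P && R || !T   (absorption)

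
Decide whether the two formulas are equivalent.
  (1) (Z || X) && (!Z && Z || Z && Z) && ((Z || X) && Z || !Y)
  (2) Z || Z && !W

E1: (Z || X) && (!Z && Z || Z && Z) && ((Z || X) && Z || !Y)
    = (Z || X) && Z && ((Z || X) && Z || !Y)   [distribution]
    = (Z || X) && Z   [absorption]
    = Z   [absorption]
E2: Z || Z && !W
    = Z   [absorption]
Both reduce to Z, so they are equivalent.

Yes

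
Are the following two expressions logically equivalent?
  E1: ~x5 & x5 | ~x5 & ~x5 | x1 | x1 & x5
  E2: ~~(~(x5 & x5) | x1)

E1: ~x5 & x5 | ~x5 & ~x5 | x1 | x1 & x5
    = ~x5 & x5 | ~x5 & ~x5 | x1
    = ~x5 | x1
E2: ~~(~(x5 & x5) | x1)
    = ~~(~x5 | x1)
    = ~x5 | x1
Both reduce to ~x5 | x1, so they are equivalent.

Yes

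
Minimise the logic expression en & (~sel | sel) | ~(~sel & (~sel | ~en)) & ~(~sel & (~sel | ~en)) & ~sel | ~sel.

en & (~sel | sel) | ~(~sel & (~sel | ~en)) & ~(~sel & (~sel | ~en)) & ~sel | ~sel
= en | ~(~sel & (~sel | ~en)) & ~(~sel & (~sel | ~en)) & ~sel | ~sel   [complement / identity]
= en | ~(~sel & (~sel | ~en)) & ~~sel & ~sel | ~sel   [absorption]
= en | ~~sel & ~~sel & ~sel | ~sel   [absorption]
= en | ~~sel & ~sel | ~sel   [idempotence]
= en | sel & ~sel | ~sel   [double negation]
= en | ~sel   [complement / identity]

en | ~sel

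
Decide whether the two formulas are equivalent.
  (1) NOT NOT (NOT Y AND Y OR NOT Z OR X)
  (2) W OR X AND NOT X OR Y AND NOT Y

E1: NOT NOT (NOT Y AND Y OR NOT Z OR X)
    = NOT Y AND Y OR NOT Z OR X   [double negation]
    = NOT Z OR X   [complement / identity]
E2: W OR X AND NOT X OR Y AND NOT Y
    = W OR Y AND NOT Y   [complement / identity]
    = W   [complement / identity]
These differ: at W=0, X=1, Y=0, Z=0, E1 = 1 but E2 = 0.

No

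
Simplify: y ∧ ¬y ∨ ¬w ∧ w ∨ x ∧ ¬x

y ∧ ¬y ∨ ¬w ∧ w ∨ x ∧ ¬x
= ¬w ∧ w ∨ x ∧ ¬x   — complement / identity
= x ∧ ¬x   — complement / identity
= False   — complement

False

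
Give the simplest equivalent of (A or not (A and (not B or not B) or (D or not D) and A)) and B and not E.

B and not E

(A or not (A and (not B or not B) or (D or not D) and A)) and B and not E
= (A or not (A and not B or (D or not D) and A)) and B and not E   — idempotence
= (A or not (A and not B or A)) and B and not E   — complement / identity
= (A or not A) and B and not E   — absorption
= B and not E   — complement / identity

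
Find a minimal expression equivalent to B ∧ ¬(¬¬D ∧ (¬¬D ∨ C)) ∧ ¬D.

B ∧ ¬D

B ∧ ¬(¬¬D ∧ (¬¬D ∨ C)) ∧ ¬D
= B ∧ ¬¬¬D ∧ ¬D
= B ∧ ¬D ∧ ¬D
= B ∧ ¬D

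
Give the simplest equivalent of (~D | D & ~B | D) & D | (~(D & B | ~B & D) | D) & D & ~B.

(~D | D & ~B | D) & D | (~(D & B | ~B & D) | D) & D & ~B
= (~D | D & ~B | D) & D | (~D | D) & D & ~B
= (~D | D) & D | (~D | D) & D & ~B
= (~D | D) & D
= D

D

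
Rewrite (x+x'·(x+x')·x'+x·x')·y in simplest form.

(x+x'·(x+x')·x'+x·x')·y
= (x+x'·x'+x·x')·y   [complement / identity]
= (x+x')·y   [distribution]
= y   [complement / identity]

y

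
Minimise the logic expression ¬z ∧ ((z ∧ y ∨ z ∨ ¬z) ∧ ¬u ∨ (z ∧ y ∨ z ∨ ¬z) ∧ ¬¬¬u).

¬z ∧ ¬u

¬z ∧ ((z ∧ y ∨ z ∨ ¬z) ∧ ¬u ∨ (z ∧ y ∨ z ∨ ¬z) ∧ ¬¬¬u)
= ¬z ∧ (z ∧ y ∨ z ∨ ¬z) ∧ (¬u ∨ ¬¬¬u)
= ¬z ∧ (z ∨ ¬z) ∧ (¬u ∨ ¬¬¬u)
= ¬z ∧ (z ∨ ¬z) ∧ (¬u ∨ ¬u)
= ¬z ∧ (¬u ∨ ¬u)
= ¬z ∧ ¬u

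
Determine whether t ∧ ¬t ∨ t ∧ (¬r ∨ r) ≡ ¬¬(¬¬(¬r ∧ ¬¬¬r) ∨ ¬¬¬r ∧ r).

E1: t ∧ ¬t ∨ t ∧ (¬r ∨ r)
    = t ∧ ¬t ∨ t   — complement / identity
    = t   — complement / identity
E2: ¬¬(¬¬(¬r ∧ ¬¬¬r) ∨ ¬¬¬r ∧ r)
    = ¬¬(¬r ∧ ¬¬¬r ∨ ¬¬¬r ∧ r)   — double negation
    = ¬r ∧ ¬¬¬r ∨ ¬¬¬r ∧ r   — double negation
    = ¬¬¬r   — distribution
    = ¬r   — double negation
These differ: at r=0, t=0, E1 = 0 but E2 = 1.

No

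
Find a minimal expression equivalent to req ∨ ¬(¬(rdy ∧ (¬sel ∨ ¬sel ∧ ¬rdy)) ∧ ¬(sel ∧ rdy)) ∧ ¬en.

req ∨ rdy ∧ ¬en

req ∨ ¬(¬(rdy ∧ (¬sel ∨ ¬sel ∧ ¬rdy)) ∧ ¬(sel ∧ rdy)) ∧ ¬en
= req ∨ ¬(¬(rdy ∧ ¬sel) ∧ ¬(sel ∧ rdy)) ∧ ¬en   — absorption
= req ∨ (rdy ∧ ¬sel ∨ sel ∧ rdy) ∧ ¬en   — De Morgan
= req ∨ rdy ∧ ¬en   — distribution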